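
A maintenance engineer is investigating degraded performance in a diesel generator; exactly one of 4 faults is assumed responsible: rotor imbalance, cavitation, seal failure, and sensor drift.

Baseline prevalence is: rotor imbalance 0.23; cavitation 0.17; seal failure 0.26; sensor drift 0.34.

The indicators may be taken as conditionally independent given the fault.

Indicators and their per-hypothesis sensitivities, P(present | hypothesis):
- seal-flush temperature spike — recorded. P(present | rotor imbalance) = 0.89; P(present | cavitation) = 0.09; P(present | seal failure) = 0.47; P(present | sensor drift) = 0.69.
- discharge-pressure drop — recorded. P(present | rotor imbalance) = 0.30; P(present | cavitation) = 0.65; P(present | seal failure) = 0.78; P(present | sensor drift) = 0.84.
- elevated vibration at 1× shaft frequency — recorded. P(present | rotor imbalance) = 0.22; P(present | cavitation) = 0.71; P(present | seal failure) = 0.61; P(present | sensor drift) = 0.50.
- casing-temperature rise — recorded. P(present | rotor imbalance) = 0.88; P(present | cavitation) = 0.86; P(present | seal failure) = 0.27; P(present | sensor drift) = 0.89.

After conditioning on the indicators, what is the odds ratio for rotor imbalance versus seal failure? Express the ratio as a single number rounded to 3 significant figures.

Unnormalized posterior weight (prior times the indicator likelihoods) for each of the two hypotheses:
  rotor imbalance: 0.23 × 0.89 × 0.30 × 0.22 × 0.88 = 0.011889
  seal failure: 0.26 × 0.47 × 0.78 × 0.61 × 0.27 = 0.015699
Odds(rotor imbalance : seal failure) = 0.011889 / 0.015699 ≈ 0.757.

0.757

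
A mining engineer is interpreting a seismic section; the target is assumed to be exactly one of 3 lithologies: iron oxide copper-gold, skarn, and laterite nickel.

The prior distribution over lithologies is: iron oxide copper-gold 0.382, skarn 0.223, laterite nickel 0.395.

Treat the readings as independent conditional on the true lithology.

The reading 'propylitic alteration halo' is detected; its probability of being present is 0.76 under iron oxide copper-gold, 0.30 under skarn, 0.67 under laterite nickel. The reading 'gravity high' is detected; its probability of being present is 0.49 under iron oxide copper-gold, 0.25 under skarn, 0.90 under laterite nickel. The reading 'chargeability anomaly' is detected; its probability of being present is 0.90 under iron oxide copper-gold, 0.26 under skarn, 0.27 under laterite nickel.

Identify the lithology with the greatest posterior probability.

For each hypothesis, the unnormalized posterior weight is prior × product of the reading likelihoods:
  iron oxide copper-gold: 0.382 × 0.76 × 0.49 × 0.90 = 0.12803
  skarn: 0.223 × 0.30 × 0.25 × 0.26 = 0.0043485
  laterite nickel: 0.395 × 0.67 × 0.90 × 0.27 = 0.06431
Marginal likelihood of the evidence = 0.19669.
P(iron oxide copper-gold | evidence) ≈ 0.12803 / 0.19669 ≈ 0.651
P(skarn | evidence) ≈ 0.0043485 / 0.19669 ≈ 0.022
P(laterite nickel | evidence) ≈ 0.06431 / 0.19669 ≈ 0.327
The largest is 0.651, so iron oxide copper-gold is most probable.

iron oxide copper-gold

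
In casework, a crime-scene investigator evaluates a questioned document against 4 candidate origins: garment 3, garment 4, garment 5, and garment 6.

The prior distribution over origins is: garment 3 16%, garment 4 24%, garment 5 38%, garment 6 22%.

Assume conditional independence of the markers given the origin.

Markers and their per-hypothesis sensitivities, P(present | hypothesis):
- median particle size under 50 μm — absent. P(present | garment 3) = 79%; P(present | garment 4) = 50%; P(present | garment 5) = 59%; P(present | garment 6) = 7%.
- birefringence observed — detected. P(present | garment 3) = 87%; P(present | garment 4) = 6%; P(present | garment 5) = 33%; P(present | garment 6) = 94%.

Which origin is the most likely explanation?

Multiply each prior by the joint likelihood of the marker pattern (using 1 − P(present | H) for each absent marker):
  garment 3: 0.16 × (1 − 0.79) × 0.87 = 0.029232
  garment 4: 0.24 × (1 − 0.50) × 0.06 = 0.0072
  garment 5: 0.38 × (1 − 0.59) × 0.33 = 0.051414
  garment 6: 0.22 × (1 − 0.07) × 0.94 = 0.19232
The unnormalized weights sum to 0.28017.
P(garment 3 | evidence) ≈ 0.029232 / 0.28017 ≈ 0.104
P(garment 4 | evidence) ≈ 0.0072 / 0.28017 ≈ 0.026
P(garment 5 | evidence) ≈ 0.051414 / 0.28017 ≈ 0.184
P(garment 6 | evidence) ≈ 0.19232 / 0.28017 ≈ 0.686
The largest is 0.686, so garment 6 is most probable.

garment 6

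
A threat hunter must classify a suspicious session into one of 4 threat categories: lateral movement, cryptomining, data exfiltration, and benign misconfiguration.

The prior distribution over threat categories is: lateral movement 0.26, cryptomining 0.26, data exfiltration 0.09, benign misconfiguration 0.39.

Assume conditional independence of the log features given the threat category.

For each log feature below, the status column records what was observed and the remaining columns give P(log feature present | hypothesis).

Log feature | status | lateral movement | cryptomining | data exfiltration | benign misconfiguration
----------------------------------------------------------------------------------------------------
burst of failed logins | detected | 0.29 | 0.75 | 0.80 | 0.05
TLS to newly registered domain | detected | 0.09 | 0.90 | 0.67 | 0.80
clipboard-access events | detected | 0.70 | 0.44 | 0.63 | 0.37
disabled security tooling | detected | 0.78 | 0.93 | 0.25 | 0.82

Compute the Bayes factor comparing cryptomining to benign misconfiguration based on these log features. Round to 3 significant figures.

Joint likelihood of the log feature pattern under each hypothesis:
  cryptomining: 0.75 × 0.90 × 0.44 × 0.93 = 0.27621
  benign misconfiguration: 0.05 × 0.80 × 0.37 × 0.82 = 0.012136
Bayes factor = 0.27621 / 0.012136 ≈ 22.8

22.8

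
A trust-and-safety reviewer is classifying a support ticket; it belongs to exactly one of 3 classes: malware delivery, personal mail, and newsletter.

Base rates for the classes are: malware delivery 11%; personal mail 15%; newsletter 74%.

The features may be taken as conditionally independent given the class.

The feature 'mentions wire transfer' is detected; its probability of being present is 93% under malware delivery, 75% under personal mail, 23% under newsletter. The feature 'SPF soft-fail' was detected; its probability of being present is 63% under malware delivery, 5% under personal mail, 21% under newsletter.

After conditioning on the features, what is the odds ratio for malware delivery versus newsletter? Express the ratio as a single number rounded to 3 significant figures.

The normalizing constant cancels in an odds ratio, so compute prior × likelihood for the two hypotheses only:
  malware delivery: 0.11 × 0.93 × 0.63 = 0.064449
  newsletter: 0.74 × 0.23 × 0.21 = 0.035742
Odds(malware delivery : newsletter) = 0.064449 / 0.035742 ≈ 1.80.

1.80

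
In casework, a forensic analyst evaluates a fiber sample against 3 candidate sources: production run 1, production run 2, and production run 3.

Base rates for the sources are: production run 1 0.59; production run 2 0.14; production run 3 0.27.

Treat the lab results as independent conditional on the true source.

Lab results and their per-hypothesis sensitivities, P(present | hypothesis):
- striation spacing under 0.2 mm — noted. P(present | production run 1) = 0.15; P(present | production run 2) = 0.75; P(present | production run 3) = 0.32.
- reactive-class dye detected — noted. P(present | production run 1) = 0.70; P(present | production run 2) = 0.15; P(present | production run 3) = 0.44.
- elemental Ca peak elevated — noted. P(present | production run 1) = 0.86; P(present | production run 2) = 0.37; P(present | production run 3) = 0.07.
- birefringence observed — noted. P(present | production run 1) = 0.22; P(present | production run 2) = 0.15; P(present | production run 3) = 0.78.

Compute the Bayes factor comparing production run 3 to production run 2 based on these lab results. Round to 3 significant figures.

Joint likelihood of the lab result pattern under each hypothesis:
  production run 3: 0.32 × 0.44 × 0.07 × 0.78 = 0.0076877
  production run 2: 0.75 × 0.15 × 0.37 × 0.15 = 0.0062437
Bayes factor = 0.0076877 / 0.0062437 ≈ 1.23

1.23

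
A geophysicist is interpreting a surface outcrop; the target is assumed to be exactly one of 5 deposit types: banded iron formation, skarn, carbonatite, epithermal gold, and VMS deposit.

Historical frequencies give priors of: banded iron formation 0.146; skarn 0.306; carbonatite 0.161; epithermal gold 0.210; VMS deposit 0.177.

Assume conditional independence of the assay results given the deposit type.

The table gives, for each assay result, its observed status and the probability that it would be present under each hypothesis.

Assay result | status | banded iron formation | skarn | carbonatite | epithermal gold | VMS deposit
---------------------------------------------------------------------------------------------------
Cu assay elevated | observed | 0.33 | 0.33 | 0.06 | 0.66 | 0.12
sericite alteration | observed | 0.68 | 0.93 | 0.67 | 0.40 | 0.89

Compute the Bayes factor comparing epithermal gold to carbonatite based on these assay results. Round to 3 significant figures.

Take the product of per-assay result likelihoods under each hypothesis, then divide.
  epithermal gold: 0.66 × 0.40 = 0.264
  carbonatite: 0.06 × 0.67 = 0.0402
Bayes factor = 0.264 / 0.0402 ≈ 6.57

6.57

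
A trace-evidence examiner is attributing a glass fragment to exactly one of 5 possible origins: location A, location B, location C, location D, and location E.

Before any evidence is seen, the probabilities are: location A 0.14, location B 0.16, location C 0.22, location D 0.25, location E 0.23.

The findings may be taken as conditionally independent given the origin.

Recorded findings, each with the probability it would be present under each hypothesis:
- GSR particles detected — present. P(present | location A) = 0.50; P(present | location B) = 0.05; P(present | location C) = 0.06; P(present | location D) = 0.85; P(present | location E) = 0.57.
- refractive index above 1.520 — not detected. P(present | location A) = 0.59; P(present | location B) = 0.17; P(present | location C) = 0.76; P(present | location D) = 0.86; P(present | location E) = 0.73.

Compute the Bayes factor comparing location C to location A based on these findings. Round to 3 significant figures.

Take the product of per-finding likelihoods under each hypothesis (using 1 − P(present | H) for each absent finding), then divide.
  location C: 0.06 × (1 − 0.76) = 0.0144
  location A: 0.50 × (1 − 0.59) = 0.205
Bayes factor = 0.0144 / 0.205 ≈ 0.0702

0.0702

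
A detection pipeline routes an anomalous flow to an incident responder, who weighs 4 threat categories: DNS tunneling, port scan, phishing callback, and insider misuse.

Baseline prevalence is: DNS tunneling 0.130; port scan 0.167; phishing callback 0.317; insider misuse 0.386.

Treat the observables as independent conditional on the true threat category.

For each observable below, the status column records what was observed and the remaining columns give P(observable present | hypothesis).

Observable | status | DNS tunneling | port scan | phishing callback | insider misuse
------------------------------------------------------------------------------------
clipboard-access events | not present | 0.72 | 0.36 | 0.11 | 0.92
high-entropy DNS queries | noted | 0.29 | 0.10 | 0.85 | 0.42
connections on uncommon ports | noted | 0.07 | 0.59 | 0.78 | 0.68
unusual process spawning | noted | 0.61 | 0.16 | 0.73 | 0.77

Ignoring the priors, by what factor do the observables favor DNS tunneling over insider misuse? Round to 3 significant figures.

0.197

The Bayes factor is the ratio of the joint likelihoods of the observable pattern under the two hypotheses (using 1 − P(present | H) for each absent observable).
  DNS tunneling: (1 − 0.72) × 0.29 × 0.07 × 0.61 = 0.0034672
  insider misuse: (1 − 0.92) × 0.42 × 0.68 × 0.77 = 0.017593
Bayes factor = 0.0034672 / 0.017593 ≈ 0.197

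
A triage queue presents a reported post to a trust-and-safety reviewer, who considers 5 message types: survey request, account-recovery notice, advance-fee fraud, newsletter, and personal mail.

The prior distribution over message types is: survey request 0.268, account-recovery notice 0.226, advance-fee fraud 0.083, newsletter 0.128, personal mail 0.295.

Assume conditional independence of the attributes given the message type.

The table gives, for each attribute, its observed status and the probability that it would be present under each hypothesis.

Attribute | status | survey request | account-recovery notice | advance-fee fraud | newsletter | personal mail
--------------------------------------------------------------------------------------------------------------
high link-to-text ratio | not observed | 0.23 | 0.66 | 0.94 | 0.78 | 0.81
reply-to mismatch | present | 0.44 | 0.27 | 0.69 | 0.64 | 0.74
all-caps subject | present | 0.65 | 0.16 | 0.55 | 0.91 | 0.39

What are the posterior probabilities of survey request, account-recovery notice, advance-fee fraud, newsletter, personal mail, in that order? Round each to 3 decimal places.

For each hypothesis, the unnormalized posterior weight is prior × product of the attribute likelihoods (using 1 − P(present | H) for each absent attribute):
  survey request: 0.268 × (1 − 0.23) × 0.44 × 0.65 = 0.059019
  account-recovery notice: 0.226 × (1 − 0.66) × 0.27 × 0.16 = 0.0033195
  advance-fee fraud: 0.083 × (1 − 0.94) × 0.69 × 0.55 = 0.0018899
  newsletter: 0.128 × (1 − 0.78) × 0.64 × 0.91 = 0.0164
  personal mail: 0.295 × (1 − 0.81) × 0.74 × 0.39 = 0.016176
The unnormalized weights sum to 0.096805.
P(survey request | evidence) = 0.059019 / 0.096805 ≈ 0.610
P(account-recovery notice | evidence) = 0.0033195 / 0.096805 ≈ 0.034
P(advance-fee fraud | evidence) = 0.0018899 / 0.096805 ≈ 0.020
P(newsletter | evidence) = 0.0164 / 0.096805 ≈ 0.169
P(personal mail | evidence) = 0.016176 / 0.096805 ≈ 0.167

0.610, 0.034, 0.020, 0.169, 0.167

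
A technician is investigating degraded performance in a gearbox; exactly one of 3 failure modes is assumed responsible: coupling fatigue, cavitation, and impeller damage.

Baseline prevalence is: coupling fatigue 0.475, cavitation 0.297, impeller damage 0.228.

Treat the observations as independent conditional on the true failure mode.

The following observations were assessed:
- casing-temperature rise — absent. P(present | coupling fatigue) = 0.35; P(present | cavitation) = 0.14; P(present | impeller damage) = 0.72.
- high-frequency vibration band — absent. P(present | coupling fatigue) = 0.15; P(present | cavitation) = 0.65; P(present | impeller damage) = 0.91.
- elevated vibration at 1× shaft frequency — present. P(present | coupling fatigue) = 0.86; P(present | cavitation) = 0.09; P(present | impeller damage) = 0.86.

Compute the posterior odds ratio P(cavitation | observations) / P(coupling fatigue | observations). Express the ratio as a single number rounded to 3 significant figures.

Unnormalized posterior weight (prior times the observation likelihoods) for each of the two hypotheses (using 1 − P(present | H) for each absent observation):
  cavitation: 0.297 × (1 − 0.14) × (1 − 0.65) × 0.09 = 0.0080457
  coupling fatigue: 0.475 × (1 − 0.35) × (1 − 0.15) × 0.86 = 0.2257
Posterior odds = 0.0080457 / 0.2257 ≈ 0.0356.

0.0356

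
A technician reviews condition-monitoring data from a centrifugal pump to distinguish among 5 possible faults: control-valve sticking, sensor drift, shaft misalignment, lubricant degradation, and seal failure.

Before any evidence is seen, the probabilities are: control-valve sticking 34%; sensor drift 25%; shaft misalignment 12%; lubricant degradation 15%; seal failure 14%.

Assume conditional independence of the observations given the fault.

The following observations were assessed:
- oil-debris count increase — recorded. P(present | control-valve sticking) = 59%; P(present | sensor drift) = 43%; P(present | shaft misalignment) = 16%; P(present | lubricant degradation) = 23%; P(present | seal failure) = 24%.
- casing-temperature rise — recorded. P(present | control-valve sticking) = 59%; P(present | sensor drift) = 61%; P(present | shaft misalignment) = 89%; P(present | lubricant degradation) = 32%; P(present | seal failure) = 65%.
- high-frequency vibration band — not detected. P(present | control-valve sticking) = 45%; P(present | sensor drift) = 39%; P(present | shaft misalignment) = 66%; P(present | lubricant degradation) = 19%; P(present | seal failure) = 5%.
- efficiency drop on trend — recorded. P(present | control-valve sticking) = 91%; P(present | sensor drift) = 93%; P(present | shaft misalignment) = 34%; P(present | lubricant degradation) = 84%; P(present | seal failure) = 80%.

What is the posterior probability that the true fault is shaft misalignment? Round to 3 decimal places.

By Bayes' rule with conditional independence, the unnormalized weight for each hypothesis is prior × ∏ likelihoods (using 1 − P(present | H) for each absent observation):
  control-valve sticking: 0.34 × 0.59 × 0.59 × (1 − 0.45) × 0.91 = 0.059236
  sensor drift: 0.25 × 0.43 × 0.61 × (1 − 0.39) × 0.93 = 0.037201
  shaft misalignment: 0.12 × 0.16 × 0.89 × (1 − 0.66) × 0.34 = 0.0019754
  lubricant degradation: 0.15 × 0.23 × 0.32 × (1 − 0.19) × 0.84 = 0.0075116
  seal failure: 0.14 × 0.24 × 0.65 × (1 − 0.05) × 0.80 = 0.016598
Normalizing constant Z = 0.059236 + 0.037201 + 0.0019754 + 0.0075116 + 0.016598 = 0.12252.
P(shaft misalignment | evidence) = 0.0019754 / 0.12252 ≈ 0.016.

0.016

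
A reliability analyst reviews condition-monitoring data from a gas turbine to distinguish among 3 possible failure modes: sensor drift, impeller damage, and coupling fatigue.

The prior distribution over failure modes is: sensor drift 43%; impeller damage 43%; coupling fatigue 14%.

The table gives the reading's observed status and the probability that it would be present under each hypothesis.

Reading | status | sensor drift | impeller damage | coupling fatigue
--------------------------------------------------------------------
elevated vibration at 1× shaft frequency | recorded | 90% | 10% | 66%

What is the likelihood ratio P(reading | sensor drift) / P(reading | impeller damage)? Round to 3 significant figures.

Likelihood of this reading under each hypothesis:
  sensor drift: 0.9
  impeller damage: 0.1
Bayes factor = 0.9 / 0.1 ≈ 9.00

9.00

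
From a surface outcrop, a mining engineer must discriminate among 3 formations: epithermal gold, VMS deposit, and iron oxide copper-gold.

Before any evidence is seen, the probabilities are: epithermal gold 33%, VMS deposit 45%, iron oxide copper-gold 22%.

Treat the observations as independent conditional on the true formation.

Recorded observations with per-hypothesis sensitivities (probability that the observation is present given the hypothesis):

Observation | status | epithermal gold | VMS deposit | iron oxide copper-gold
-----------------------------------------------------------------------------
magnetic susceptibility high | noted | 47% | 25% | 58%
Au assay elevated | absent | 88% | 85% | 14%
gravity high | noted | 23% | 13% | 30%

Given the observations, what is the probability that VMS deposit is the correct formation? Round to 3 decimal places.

By Bayes' rule with conditional independence, the unnormalized weight for each hypothesis is prior × ∏ likelihoods (using 1 − P(present | H) for each absent observation):
  epithermal gold: 0.33 × 0.47 × (1 − 0.88) × 0.23 = 0.0042808
  VMS deposit: 0.45 × 0.25 × (1 − 0.85) × 0.13 = 0.0021938
  iron oxide copper-gold: 0.22 × 0.58 × (1 − 0.14) × 0.30 = 0.032921
Marginal likelihood of the evidence = 0.039395.
P(VMS deposit | evidence) = 0.0021938 / 0.039395 ≈ 0.056.

0.056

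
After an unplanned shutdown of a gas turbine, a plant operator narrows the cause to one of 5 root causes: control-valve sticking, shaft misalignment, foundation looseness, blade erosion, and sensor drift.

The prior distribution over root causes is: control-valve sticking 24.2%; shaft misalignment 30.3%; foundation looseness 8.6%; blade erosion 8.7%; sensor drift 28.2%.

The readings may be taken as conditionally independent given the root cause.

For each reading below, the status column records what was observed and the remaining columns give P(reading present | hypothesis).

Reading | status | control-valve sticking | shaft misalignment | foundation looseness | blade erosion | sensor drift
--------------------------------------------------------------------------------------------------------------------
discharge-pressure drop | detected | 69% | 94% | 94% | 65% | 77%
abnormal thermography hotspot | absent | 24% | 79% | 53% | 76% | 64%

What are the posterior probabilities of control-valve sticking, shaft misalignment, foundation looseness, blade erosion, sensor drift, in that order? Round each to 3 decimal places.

0.401, 0.189, 0.120, 0.043, 0.247

For each hypothesis, the unnormalized posterior weight is prior × product of the reading likelihoods (using 1 − P(present | H) for each absent reading):
  control-valve sticking: 0.242 × 0.69 × (1 − 0.24) = 0.1269
  shaft misalignment: 0.303 × 0.94 × (1 − 0.79) = 0.059812
  foundation looseness: 0.086 × 0.94 × (1 − 0.53) = 0.037995
  blade erosion: 0.087 × 0.65 × (1 − 0.76) = 0.013572
  sensor drift: 0.282 × 0.77 × (1 − 0.64) = 0.07817
Normalizing constant Z = 0.1269 + 0.059812 + 0.037995 + 0.013572 + 0.07817 = 0.31645.
P(control-valve sticking | evidence) = 0.1269 / 0.31645 ≈ 0.401
P(shaft misalignment | evidence) = 0.059812 / 0.31645 ≈ 0.189
P(foundation looseness | evidence) = 0.037995 / 0.31645 ≈ 0.120
P(blade erosion | evidence) = 0.013572 / 0.31645 ≈ 0.043
P(sensor drift | evidence) = 0.07817 / 0.31645 ≈ 0.247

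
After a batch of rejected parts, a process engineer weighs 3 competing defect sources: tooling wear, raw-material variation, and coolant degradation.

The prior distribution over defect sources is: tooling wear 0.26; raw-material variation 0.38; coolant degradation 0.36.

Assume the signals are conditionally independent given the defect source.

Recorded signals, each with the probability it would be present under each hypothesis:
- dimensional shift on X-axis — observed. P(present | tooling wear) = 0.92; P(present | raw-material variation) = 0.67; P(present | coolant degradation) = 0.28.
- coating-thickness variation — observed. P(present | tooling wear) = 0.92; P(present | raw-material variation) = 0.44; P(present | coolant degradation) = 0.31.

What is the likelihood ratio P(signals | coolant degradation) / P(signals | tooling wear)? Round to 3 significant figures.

Take the product of per-signal likelihoods under each hypothesis, then divide.
  coolant degradation: 0.28 × 0.31 = 0.0868
  tooling wear: 0.92 × 0.92 = 0.8464
Bayes factor = 0.0868 / 0.8464 ≈ 0.103

0.103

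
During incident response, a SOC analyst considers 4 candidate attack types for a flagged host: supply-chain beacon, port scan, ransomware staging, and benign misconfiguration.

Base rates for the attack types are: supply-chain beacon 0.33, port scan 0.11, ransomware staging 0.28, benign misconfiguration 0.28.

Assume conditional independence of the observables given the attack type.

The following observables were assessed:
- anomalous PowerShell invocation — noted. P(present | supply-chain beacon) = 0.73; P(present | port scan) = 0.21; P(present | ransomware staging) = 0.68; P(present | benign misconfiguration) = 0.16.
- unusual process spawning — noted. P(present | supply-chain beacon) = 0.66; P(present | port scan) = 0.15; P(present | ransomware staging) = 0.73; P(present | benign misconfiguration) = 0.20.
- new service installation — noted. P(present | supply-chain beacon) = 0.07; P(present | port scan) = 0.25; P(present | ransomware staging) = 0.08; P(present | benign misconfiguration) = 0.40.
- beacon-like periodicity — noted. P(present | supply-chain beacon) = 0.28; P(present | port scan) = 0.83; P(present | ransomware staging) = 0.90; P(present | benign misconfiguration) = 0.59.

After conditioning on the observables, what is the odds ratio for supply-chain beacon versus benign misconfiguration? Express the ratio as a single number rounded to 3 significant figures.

1.47

Unnormalized posterior weight (prior times the observable likelihoods) for each of the two hypotheses:
  supply-chain beacon: 0.33 × 0.73 × 0.66 × 0.07 × 0.28 = 0.0031163
  benign misconfiguration: 0.28 × 0.16 × 0.20 × 0.40 × 0.59 = 0.0021146
Posterior odds = 0.0031163 / 0.0021146 ≈ 1.47.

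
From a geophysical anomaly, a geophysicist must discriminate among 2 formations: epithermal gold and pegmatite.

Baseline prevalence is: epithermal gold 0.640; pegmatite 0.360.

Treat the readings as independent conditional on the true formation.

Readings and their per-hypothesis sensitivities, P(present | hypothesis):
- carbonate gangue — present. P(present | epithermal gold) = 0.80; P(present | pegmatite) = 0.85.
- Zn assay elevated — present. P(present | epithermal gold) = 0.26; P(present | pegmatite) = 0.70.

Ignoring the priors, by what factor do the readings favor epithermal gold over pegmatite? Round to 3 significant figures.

0.350

The Bayes factor is the ratio of the joint likelihoods of the reading pattern under the two hypotheses.
  epithermal gold: 0.80 × 0.26 = 0.208
  pegmatite: 0.85 × 0.70 = 0.595
Bayes factor = 0.208 / 0.595 ≈ 0.350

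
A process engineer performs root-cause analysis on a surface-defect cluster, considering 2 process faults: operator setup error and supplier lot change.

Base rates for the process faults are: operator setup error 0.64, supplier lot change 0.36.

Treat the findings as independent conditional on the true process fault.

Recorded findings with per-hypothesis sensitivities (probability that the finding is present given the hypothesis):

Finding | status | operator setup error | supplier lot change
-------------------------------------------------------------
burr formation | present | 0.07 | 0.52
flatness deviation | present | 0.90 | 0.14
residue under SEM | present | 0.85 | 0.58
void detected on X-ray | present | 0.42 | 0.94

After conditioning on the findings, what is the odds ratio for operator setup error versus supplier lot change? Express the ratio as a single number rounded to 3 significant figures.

1.01

Posterior odds equal prior odds times the likelihood ratio; only the two competing hypotheses matter.
  operator setup error: 0.64 × 0.07 × 0.90 × 0.85 × 0.42 = 0.014394
  supplier lot change: 0.36 × 0.52 × 0.14 × 0.58 × 0.94 = 0.014289
Posterior odds = 0.014394 / 0.014289 ≈ 1.01.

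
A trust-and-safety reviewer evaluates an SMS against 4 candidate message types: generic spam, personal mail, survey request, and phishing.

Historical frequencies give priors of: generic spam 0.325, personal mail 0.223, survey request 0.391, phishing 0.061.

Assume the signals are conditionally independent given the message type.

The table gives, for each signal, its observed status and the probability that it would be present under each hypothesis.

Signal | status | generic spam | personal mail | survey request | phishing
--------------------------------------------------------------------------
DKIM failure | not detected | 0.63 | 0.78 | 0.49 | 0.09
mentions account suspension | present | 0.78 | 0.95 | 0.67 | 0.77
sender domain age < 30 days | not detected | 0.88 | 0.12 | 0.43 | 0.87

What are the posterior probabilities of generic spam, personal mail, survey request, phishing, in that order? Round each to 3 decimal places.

0.084, 0.306, 0.568, 0.041

Multiply each prior by the joint likelihood of the signal pattern (using 1 − P(present | H) for each absent signal):
  generic spam: 0.325 × (1 − 0.63) × 0.78 × (1 − 0.88) = 0.011255
  personal mail: 0.223 × (1 − 0.78) × 0.95 × (1 − 0.12) = 0.041014
  survey request: 0.391 × (1 − 0.49) × 0.67 × (1 − 0.43) = 0.076155
  phishing: 0.061 × (1 − 0.09) × 0.77 × (1 − 0.87) = 0.0055566
Normalizing constant Z = 0.011255 + 0.041014 + 0.076155 + 0.0055566 = 0.13398.
P(generic spam | evidence) = 0.011255 / 0.13398 ≈ 0.084
P(personal mail | evidence) = 0.041014 / 0.13398 ≈ 0.306
P(survey request | evidence) = 0.076155 / 0.13398 ≈ 0.568
P(phishing | evidence) = 0.0055566 / 0.13398 ≈ 0.041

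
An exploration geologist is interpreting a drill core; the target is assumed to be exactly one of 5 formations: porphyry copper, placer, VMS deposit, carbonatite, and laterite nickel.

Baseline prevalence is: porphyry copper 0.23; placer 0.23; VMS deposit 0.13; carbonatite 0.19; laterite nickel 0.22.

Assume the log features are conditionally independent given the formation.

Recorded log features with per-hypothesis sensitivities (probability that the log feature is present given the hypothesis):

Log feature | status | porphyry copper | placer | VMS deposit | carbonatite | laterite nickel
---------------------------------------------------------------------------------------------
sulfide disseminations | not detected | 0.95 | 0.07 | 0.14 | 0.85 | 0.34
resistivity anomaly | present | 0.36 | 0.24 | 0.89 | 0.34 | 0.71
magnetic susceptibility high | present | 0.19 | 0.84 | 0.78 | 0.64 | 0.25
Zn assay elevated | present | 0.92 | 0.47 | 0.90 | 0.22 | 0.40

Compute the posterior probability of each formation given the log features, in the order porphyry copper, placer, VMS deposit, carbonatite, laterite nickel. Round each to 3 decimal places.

For each hypothesis, the unnormalized posterior weight is prior × product of the log feature likelihoods (using 1 − P(present | H) for each absent log feature):
  porphyry copper: 0.23 × (1 − 0.95) × 0.36 × 0.19 × 0.92 = 0.00072367
  placer: 0.23 × (1 − 0.07) × 0.24 × 0.84 × 0.47 = 0.020267
  VMS deposit: 0.13 × (1 − 0.14) × 0.89 × 0.78 × 0.90 = 0.06985
  carbonatite: 0.19 × (1 − 0.85) × 0.34 × 0.64 × 0.22 = 0.0013644
  laterite nickel: 0.22 × (1 − 0.34) × 0.71 × 0.25 × 0.40 = 0.010309
Marginal likelihood of the evidence = 0.10252.
P(porphyry copper | evidence) = 0.00072367 / 0.10252 ≈ 0.007
P(placer | evidence) = 0.020267 / 0.10252 ≈ 0.198
P(VMS deposit | evidence) = 0.06985 / 0.10252 ≈ 0.681
P(carbonatite | evidence) = 0.0013644 / 0.10252 ≈ 0.013
P(laterite nickel | evidence) = 0.010309 / 0.10252 ≈ 0.101

0.007, 0.198, 0.681, 0.013, 0.101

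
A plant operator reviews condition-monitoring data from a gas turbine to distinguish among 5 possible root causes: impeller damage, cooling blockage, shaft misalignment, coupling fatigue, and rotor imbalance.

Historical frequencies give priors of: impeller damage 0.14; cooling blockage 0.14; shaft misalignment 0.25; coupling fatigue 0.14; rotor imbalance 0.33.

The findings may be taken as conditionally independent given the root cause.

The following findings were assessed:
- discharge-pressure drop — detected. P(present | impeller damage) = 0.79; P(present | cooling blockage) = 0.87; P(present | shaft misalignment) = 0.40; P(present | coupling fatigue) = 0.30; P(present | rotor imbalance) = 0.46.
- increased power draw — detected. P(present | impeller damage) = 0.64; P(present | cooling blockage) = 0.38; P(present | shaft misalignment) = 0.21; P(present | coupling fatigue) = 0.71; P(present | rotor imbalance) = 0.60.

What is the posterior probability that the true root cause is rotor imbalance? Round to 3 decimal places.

For each hypothesis, the unnormalized posterior weight is prior × product of the finding likelihoods:
  impeller damage: 0.14 × 0.79 × 0.64 = 0.070784
  cooling blockage: 0.14 × 0.87 × 0.38 = 0.046284
  shaft misalignment: 0.25 × 0.40 × 0.21 = 0.021
  coupling fatigue: 0.14 × 0.30 × 0.71 = 0.02982
  rotor imbalance: 0.33 × 0.46 × 0.60 = 0.09108
Marginal likelihood of the evidence = 0.25897.
P(rotor imbalance | evidence) = 0.09108 / 0.25897 ≈ 0.352.

0.352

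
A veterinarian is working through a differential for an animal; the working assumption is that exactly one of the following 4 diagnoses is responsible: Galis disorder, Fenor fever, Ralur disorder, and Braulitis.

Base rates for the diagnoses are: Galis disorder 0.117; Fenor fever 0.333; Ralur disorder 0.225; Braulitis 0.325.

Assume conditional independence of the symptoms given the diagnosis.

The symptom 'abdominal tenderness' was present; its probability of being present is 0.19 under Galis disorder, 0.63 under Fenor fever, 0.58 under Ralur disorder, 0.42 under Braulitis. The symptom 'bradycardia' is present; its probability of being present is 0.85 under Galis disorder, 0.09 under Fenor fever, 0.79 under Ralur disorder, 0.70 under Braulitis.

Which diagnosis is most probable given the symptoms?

Ralur disorder

By Bayes' rule with conditional independence, the unnormalized weight for each hypothesis is prior × ∏ likelihoods:
  Galis disorder: 0.117 × 0.19 × 0.85 = 0.018896
  Fenor fever: 0.333 × 0.63 × 0.09 = 0.018881
  Ralur disorder: 0.225 × 0.58 × 0.79 = 0.1031
  Braulitis: 0.325 × 0.42 × 0.70 = 0.09555
Normalizing constant Z = 0.018896 + 0.018881 + 0.1031 + 0.09555 = 0.23642.
P(Galis disorder | evidence) ≈ 0.018896 / 0.23642 ≈ 0.080
P(Fenor fever | evidence) ≈ 0.018881 / 0.23642 ≈ 0.080
P(Ralur disorder | evidence) ≈ 0.1031 / 0.23642 ≈ 0.436
P(Braulitis | evidence) ≈ 0.09555 / 0.23642 ≈ 0.404
The largest is 0.436, so Ralur disorder is most probable.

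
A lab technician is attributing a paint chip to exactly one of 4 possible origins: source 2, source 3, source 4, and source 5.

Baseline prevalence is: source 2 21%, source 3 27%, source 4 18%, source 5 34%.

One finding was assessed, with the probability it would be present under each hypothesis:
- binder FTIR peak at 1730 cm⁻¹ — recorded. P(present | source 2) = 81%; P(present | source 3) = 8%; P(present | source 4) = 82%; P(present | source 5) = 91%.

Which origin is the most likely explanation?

source 5

By Bayes' rule, the unnormalized weight for each hypothesis is prior × likelihood:
  source 2: 0.21 × 0.81 = 0.1701
  source 3: 0.27 × 0.08 = 0.0216
  source 4: 0.18 × 0.82 = 0.1476
  source 5: 0.34 × 0.91 = 0.3094
Normalizing constant Z = 0.1701 + 0.0216 + 0.1476 + 0.3094 = 0.6487.
P(source 2 | evidence) ≈ 0.1701 / 0.6487 ≈ 0.262
P(source 3 | evidence) ≈ 0.0216 / 0.6487 ≈ 0.033
P(source 4 | evidence) ≈ 0.1476 / 0.6487 ≈ 0.228
P(source 5 | evidence) ≈ 0.3094 / 0.6487 ≈ 0.477
The largest is 0.477, so source 5 is most probable.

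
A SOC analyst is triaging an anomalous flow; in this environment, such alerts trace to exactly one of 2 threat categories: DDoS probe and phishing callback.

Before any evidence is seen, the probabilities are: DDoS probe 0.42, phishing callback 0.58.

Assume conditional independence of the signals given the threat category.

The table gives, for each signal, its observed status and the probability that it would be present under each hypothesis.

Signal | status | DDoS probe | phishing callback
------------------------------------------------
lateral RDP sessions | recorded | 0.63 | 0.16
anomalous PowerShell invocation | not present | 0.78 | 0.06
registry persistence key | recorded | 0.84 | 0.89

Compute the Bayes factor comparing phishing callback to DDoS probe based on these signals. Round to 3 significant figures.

1.15

Joint likelihood of the signal pattern under each hypothesis (using 1 − P(present | H) for each absent signal):
  phishing callback: 0.16 × (1 − 0.06) × 0.89 = 0.13386
  DDoS probe: 0.63 × (1 − 0.78) × 0.84 = 0.11642
Bayes factor = 0.13386 / 0.11642 ≈ 1.15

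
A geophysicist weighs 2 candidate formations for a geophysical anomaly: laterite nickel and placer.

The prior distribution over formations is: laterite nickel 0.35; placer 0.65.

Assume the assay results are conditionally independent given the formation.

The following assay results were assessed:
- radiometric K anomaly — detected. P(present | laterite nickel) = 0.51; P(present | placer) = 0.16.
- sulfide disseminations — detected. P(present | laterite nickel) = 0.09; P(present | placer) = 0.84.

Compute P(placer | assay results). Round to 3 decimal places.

For each hypothesis, the unnormalized posterior weight is prior × product of the assay result likelihoods:
  laterite nickel: 0.35 × 0.51 × 0.09 = 0.016065
  placer: 0.65 × 0.16 × 0.84 = 0.08736
The unnormalized weights sum to 0.10343.
P(placer | evidence) = 0.08736 / 0.10343 ≈ 0.845.

0.845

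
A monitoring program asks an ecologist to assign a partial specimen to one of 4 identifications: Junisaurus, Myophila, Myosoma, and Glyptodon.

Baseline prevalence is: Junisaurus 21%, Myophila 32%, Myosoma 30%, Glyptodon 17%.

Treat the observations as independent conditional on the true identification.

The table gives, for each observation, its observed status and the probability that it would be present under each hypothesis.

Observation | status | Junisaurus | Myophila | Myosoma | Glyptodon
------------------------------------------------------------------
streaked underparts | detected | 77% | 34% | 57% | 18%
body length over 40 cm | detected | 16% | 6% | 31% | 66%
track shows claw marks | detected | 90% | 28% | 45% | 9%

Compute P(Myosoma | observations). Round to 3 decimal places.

0.470

For each hypothesis, the unnormalized posterior weight is prior × product of the observation likelihoods:
  Junisaurus: 0.21 × 0.77 × 0.16 × 0.90 = 0.023285
  Myophila: 0.32 × 0.34 × 0.06 × 0.28 = 0.0018278
  Myosoma: 0.30 × 0.57 × 0.31 × 0.45 = 0.023854
  Glyptodon: 0.17 × 0.18 × 0.66 × 0.09 = 0.0018176
The unnormalized weights sum to 0.050785.
P(Myosoma | evidence) = 0.023854 / 0.050785 ≈ 0.470.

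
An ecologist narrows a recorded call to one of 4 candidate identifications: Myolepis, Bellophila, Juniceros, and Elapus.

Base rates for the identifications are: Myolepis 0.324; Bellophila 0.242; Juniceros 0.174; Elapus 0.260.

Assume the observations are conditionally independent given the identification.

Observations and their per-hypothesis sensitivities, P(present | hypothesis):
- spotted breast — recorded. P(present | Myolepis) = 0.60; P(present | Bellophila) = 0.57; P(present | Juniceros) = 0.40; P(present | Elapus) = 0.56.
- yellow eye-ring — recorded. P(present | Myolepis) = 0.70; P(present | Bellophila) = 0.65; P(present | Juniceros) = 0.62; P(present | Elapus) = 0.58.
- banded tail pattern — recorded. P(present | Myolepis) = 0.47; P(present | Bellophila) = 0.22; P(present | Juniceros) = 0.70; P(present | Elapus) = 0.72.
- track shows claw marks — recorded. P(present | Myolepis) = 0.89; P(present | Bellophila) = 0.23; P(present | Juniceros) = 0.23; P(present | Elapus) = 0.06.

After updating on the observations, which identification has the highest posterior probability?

Multiply each prior by the joint likelihood of the evidence pattern:
  Myolepis: 0.324 × 0.60 × 0.70 × 0.47 × 0.89 = 0.056922
  Bellophila: 0.242 × 0.57 × 0.65 × 0.22 × 0.23 = 0.0045368
  Juniceros: 0.174 × 0.40 × 0.62 × 0.70 × 0.23 = 0.0069475
  Elapus: 0.260 × 0.56 × 0.58 × 0.72 × 0.06 = 0.0036482
The unnormalized weights sum to 0.072055.
P(Myolepis | evidence) ≈ 0.056922 / 0.072055 ≈ 0.790
P(Bellophila | evidence) ≈ 0.0045368 / 0.072055 ≈ 0.063
P(Juniceros | evidence) ≈ 0.0069475 / 0.072055 ≈ 0.096
P(Elapus | evidence) ≈ 0.0036482 / 0.072055 ≈ 0.051
The largest is 0.790, so Myolepis is most probable.

Myolepis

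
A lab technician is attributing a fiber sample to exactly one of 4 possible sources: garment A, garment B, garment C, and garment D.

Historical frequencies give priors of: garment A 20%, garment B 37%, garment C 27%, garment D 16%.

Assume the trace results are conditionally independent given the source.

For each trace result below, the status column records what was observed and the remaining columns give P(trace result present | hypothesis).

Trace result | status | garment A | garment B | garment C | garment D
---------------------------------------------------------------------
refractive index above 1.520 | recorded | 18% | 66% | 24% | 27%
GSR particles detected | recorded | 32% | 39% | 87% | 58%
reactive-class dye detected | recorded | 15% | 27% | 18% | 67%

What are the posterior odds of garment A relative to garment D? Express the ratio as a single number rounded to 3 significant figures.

Posterior odds equal prior odds times the likelihood ratio; only the two competing hypotheses matter.
  garment A: 0.20 × 0.18 × 0.32 × 0.15 = 0.001728
  garment D: 0.16 × 0.27 × 0.58 × 0.67 = 0.016788
Posterior odds = 0.001728 / 0.016788 ≈ 0.103.

0.103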